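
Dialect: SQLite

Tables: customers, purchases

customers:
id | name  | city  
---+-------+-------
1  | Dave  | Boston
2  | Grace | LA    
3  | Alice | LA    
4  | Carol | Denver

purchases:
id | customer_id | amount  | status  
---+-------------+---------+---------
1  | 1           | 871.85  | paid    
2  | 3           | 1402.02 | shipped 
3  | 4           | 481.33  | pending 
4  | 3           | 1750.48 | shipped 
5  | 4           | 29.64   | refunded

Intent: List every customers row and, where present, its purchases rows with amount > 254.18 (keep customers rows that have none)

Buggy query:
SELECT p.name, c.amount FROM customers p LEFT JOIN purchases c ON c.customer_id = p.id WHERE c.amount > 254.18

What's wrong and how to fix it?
Bug: A WHERE condition on the right-hand table after LEFT JOIN drops unmatched parents

Fix: Put 'c.amount > 254.18' in the JOIN's ON clause instead of WHERE

Corrected query:
SELECT p.name, c.amount FROM customers p LEFT JOIN purchases c ON c.customer_id = p.id AND c.amount > 254.18

Result:
name  | amount 
------+--------
Dave  | 871.85 
Grace | NULL   
Alice | 1402.02
Alice | 1750.48
Carol | 481.33 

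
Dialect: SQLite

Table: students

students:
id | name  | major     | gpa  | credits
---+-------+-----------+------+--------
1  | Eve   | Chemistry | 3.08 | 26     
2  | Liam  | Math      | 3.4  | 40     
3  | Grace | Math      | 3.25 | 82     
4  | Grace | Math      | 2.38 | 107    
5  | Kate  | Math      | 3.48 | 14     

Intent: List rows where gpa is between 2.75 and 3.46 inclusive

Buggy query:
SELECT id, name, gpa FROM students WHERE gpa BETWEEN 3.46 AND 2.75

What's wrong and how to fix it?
Bug: BETWEEN expects the lower bound first; with 3.46 AND 2.75 the range is empty

Fix: Swap the bounds so the smaller value comes first

Corrected query:
SELECT id, name, gpa FROM students WHERE gpa BETWEEN 2.75 AND 3.46

Result:
id | name  | gpa 
---+-------+-----
1  | Eve   | 3.08
2  | Liam  | 3.4 
3  | Grace | 3.25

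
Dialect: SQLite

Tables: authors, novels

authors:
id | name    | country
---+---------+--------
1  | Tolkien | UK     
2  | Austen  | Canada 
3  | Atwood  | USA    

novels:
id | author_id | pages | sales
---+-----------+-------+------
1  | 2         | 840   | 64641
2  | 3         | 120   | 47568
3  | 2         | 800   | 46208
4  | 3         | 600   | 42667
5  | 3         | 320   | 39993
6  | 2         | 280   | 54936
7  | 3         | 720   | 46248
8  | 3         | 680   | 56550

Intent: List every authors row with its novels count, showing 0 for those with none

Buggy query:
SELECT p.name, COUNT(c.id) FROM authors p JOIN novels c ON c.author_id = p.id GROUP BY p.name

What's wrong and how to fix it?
Bug: An inner join excludes parents with zero children

Fix: Use LEFT JOIN so parents without children still appear (COUNT(c.id) gives 0)

Corrected query:
SELECT p.name, COUNT(c.id) FROM authors p LEFT JOIN novels c ON c.author_id = p.id GROUP BY p.name

Result:
name    | COUNT(c.id)
--------+------------
Atwood  | 5          
Austen  | 3          
Tolkien | 0          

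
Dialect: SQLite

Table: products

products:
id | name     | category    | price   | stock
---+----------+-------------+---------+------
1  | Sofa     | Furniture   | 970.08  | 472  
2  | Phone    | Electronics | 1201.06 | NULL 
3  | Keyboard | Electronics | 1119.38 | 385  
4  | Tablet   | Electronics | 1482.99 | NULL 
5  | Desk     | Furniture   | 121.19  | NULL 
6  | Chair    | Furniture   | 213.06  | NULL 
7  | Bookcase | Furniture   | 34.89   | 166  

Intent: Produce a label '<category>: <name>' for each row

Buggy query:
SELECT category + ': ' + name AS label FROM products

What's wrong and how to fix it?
Bug: '+' is numeric addition; on text columns SQLite converts them to 0 instead of concatenating

Fix: Use the || operator for string concatenation

Corrected query:
SELECT category || ': ' || name AS label FROM products

Result:
label                
---------------------
Furniture: Sofa      
Electronics: Phone   
Electronics: Keyboard
Electronics: Tablet  
Furniture: Desk      
Furniture: Chair     
Furniture: Bookcase  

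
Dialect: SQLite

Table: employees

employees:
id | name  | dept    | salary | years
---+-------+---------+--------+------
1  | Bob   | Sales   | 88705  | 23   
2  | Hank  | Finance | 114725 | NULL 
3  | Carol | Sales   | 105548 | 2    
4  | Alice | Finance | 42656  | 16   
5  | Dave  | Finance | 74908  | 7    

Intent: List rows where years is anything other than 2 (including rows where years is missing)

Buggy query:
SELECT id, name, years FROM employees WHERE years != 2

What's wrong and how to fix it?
Bug: Inequality against NULL is unknown, not true; rows with NULL are dropped

Fix: Handle NULL separately with IS NULL alongside the inequality

Corrected query:
SELECT id, name, years FROM employees WHERE years != 2 OR years IS NULL

Result:
id | name  | years
---+-------+------
1  | Bob   | 23   
2  | Hank  | NULL 
4  | Alice | 16   
5  | Dave  | 7    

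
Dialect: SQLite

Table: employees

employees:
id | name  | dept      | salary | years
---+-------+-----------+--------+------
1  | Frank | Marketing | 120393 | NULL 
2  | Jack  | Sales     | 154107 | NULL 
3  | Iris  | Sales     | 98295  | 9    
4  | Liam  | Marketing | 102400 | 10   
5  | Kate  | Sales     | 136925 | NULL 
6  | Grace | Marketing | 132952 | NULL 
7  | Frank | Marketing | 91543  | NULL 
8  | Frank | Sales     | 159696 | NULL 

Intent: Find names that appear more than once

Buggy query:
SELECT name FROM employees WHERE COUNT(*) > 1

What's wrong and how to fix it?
Bug: COUNT(*) is an aggregate and cannot be used in WHERE

Fix: GROUP BY name, then filter groups with HAVING COUNT(*) > 1

Corrected query:
SELECT name FROM employees GROUP BY name HAVING COUNT(*) > 1

Result:
name 
-----
Frank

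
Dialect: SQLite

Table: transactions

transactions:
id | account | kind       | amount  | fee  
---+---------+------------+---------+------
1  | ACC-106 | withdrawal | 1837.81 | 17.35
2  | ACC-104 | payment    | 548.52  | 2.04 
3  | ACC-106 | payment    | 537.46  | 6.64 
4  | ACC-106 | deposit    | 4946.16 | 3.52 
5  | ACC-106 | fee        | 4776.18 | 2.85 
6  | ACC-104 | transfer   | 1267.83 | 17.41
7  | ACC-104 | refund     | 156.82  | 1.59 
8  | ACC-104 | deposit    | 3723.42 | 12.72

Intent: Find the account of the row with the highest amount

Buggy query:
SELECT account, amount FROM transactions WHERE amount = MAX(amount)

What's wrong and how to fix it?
Bug: WHERE is evaluated per row; an aggregate over the whole table isn't defined there

Fix: Use a subquery: WHERE amount = (SELECT MAX(amount) FROM transactions)

Corrected query:
SELECT account, amount FROM transactions WHERE amount = (SELECT MAX(amount) FROM transactions)

Result:
account | amount 
--------+--------
ACC-106 | 4946.16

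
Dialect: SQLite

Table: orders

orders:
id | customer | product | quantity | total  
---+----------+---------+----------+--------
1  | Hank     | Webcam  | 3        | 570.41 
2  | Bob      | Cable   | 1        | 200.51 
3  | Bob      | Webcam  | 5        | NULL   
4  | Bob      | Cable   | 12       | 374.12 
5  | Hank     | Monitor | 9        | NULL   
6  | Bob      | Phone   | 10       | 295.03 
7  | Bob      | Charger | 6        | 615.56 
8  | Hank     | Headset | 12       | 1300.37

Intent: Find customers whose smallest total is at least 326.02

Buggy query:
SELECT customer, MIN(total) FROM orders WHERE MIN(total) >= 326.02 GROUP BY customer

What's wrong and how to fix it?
Bug: Aggregates like MIN are computed per group after WHERE runs

Fix: Use HAVING for the per-group MIN condition

Corrected query:
SELECT customer, MIN(total) FROM orders GROUP BY customer HAVING MIN(total) >= 326.02

Result:
customer | MIN(total)
---------+-----------
Hank     | 570.41    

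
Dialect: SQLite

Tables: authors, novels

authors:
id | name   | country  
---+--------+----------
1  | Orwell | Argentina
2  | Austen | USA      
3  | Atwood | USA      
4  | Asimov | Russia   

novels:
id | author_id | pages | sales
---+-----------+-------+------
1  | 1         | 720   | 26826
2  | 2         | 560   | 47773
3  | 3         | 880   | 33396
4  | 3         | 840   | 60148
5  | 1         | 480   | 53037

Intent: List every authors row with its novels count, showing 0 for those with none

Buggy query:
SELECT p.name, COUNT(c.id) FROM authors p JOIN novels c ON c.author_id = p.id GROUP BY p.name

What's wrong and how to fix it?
Bug: INNER JOIN drops authors rows that have no matching novels rows

Fix: Use LEFT JOIN so parents without children still appear (COUNT(c.id) gives 0)

Corrected query:
SELECT p.name, COUNT(c.id) FROM authors p LEFT JOIN novels c ON c.author_id = p.id GROUP BY p.name

Result:
name   | COUNT(c.id)
-------+------------
Asimov | 0          
Atwood | 2          
Austen | 1          
Orwell | 2          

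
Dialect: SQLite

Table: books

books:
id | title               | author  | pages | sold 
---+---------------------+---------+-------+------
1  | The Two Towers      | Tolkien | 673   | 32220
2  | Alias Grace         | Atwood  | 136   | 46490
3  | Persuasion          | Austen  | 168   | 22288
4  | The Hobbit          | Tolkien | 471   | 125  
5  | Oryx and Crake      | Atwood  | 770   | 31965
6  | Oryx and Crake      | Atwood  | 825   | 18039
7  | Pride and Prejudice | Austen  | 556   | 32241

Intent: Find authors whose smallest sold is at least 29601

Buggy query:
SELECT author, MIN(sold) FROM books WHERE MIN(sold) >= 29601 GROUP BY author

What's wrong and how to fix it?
Bug: Aggregates like MIN are computed per group after WHERE runs

Fix: Replace WHERE with HAVING after the GROUP BY

Corrected query:
SELECT author, MIN(sold) FROM books GROUP BY author HAVING MIN(sold) >= 29601

Result:
(no rows)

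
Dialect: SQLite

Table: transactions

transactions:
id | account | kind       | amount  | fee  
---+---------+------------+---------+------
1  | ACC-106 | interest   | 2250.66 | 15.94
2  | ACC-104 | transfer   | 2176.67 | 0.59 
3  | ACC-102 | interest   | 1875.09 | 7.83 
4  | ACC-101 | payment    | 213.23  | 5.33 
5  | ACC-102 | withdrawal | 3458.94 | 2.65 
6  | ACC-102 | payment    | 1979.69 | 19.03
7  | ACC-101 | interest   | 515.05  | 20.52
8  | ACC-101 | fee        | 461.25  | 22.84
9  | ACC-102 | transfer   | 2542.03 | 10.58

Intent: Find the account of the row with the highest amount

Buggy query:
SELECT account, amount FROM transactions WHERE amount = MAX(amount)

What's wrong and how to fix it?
Bug: MAX(amount) is an aggregate and cannot be used directly in WHERE

Fix: Wrap MAX in a scalar subquery so WHERE compares against a single value

Corrected query:
SELECT account, amount FROM transactions WHERE amount = (SELECT MAX(amount) FROM transactions)

Result:
account | amount 
--------+--------
ACC-102 | 3458.94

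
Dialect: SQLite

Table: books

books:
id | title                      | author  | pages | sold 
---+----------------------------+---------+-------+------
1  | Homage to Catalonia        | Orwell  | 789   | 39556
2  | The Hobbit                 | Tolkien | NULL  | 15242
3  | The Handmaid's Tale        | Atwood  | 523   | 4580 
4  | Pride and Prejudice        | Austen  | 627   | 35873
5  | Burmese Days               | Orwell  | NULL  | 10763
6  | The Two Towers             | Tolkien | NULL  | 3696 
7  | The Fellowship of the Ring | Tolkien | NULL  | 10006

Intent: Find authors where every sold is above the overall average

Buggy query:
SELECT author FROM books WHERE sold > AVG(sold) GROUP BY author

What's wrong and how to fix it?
Bug: WHERE evaluates per row before aggregation, so AVG() is unavailable

Fix: Compute the overall average in a scalar subquery and compare each group's MIN against it in HAVING

Corrected query:
SELECT author FROM books GROUP BY author HAVING MIN(sold) > (SELECT AVG(sold) FROM books)

Result:
author
------
Austen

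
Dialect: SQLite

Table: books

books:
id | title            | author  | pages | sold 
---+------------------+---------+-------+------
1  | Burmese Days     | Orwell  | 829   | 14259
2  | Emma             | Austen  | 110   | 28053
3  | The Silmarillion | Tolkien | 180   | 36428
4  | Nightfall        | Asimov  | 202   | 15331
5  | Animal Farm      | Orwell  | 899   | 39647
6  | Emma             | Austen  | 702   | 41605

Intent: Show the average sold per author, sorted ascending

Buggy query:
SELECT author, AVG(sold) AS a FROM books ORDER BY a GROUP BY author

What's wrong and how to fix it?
Bug: ORDER BY appears before GROUP BY; SQL clause order requires GROUP BY first

Fix: Move ORDER BY to the end, after GROUP BY

Corrected query:
SELECT author, AVG(sold) AS a FROM books GROUP BY author ORDER BY a

Result:
author  | a    
--------+------
Asimov  | 15331
Orwell  | 26953
Austen  | 34829
Tolkien | 36428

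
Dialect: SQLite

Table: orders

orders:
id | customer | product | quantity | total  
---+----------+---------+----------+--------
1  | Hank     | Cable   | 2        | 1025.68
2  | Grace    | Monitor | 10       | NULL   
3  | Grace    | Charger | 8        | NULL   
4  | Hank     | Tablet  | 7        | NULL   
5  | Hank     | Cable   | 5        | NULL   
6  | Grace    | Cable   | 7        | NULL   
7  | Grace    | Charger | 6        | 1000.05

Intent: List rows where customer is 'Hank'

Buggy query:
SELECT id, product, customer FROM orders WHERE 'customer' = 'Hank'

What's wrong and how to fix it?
Bug: Single quotes denote string literals in SQL; the column name is being compared as a constant string

Fix: Remove the quotes around the column name (or use double quotes for an identifier)

Corrected query:
SELECT id, product, customer FROM orders WHERE customer = 'Hank'

Result:
id | product | customer
---+---------+---------
1  | Cable   | Hank    
4  | Tablet  | Hank    
5  | Cable   | Hank    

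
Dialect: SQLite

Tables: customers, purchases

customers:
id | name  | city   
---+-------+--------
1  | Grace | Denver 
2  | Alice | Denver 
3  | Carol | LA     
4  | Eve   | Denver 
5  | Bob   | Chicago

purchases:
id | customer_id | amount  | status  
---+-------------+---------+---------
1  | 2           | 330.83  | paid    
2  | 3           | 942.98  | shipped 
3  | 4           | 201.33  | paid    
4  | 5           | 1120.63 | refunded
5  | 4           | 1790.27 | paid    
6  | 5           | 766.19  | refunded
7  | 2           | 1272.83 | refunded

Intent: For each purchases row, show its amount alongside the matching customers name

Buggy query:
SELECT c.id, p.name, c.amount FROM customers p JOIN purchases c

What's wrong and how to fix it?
Bug: JOIN with no ON clause produces a cartesian product; every purchases row pairs with every customers row

Fix: Specify the join condition linking the foreign key to the parent id

Corrected query:
SELECT c.id, p.name, c.amount FROM customers p JOIN purchases c ON c.customer_id = p.id

Result:
id | name  | amount 
---+-------+--------
1  | Alice | 330.83 
2  | Carol | 942.98 
3  | Eve   | 201.33 
4  | Bob   | 1120.63
5  | Eve   | 1790.27
6  | Bob   | 766.19 
7  | Alice | 1272.83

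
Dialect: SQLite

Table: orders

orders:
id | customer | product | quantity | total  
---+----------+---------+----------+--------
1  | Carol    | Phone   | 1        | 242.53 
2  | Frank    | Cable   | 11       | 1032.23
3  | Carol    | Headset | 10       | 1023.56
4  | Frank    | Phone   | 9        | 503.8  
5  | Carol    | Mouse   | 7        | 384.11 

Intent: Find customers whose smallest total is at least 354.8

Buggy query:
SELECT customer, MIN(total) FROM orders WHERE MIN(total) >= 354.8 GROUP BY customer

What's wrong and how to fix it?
Bug: Aggregates like MIN are computed per group after WHERE runs

Fix: Use HAVING for the per-group MIN condition

Corrected query:
SELECT customer, MIN(total) FROM orders GROUP BY customer HAVING MIN(total) >= 354.8

Result:
customer | MIN(total)
---------+-----------
Frank    | 503.8     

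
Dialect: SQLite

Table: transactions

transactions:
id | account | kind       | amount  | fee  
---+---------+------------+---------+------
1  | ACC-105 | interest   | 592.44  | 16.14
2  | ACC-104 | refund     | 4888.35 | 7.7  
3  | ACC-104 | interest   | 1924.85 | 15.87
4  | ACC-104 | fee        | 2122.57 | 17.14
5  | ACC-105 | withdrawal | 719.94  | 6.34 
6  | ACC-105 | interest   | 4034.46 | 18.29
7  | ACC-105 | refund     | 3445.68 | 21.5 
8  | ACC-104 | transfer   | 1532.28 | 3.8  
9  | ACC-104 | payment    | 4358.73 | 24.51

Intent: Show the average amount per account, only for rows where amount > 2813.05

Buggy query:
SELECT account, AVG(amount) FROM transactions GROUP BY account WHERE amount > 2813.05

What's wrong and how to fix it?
Bug: WHERE cannot follow GROUP BY

Fix: Move the WHERE clause before GROUP BY

Corrected query:
SELECT account, AVG(amount) FROM transactions WHERE amount > 2813.05 GROUP BY account

Result:
account | AVG(amount)
--------+------------
ACC-104 | 4623.54    
ACC-105 | 3740.07    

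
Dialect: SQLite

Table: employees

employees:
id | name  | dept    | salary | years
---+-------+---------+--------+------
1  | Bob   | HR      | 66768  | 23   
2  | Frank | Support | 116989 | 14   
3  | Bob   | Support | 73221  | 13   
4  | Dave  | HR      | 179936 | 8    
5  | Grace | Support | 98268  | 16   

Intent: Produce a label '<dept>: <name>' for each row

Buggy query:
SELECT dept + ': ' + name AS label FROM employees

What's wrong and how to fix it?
Bug: '+' is numeric addition; on text columns SQLite converts them to 0 instead of concatenating

Fix: Use the || operator for string concatenation

Corrected query:
SELECT dept || ': ' || name AS label FROM employees

Result:
label         
--------------
HR: Bob       
Support: Frank
Support: Bob  
HR: Dave      
Support: Grace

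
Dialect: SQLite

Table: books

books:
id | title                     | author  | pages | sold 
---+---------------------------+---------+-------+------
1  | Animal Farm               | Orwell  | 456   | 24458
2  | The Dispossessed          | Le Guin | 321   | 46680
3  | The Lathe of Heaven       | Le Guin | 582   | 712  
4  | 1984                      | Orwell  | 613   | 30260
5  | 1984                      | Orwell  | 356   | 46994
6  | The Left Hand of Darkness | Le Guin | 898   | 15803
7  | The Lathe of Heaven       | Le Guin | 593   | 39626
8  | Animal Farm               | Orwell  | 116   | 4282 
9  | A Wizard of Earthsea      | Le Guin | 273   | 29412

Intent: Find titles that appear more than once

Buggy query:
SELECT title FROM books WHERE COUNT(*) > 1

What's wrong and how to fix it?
Bug: COUNT(*) is an aggregate and cannot be used in WHERE

Fix: GROUP BY title, then filter groups with HAVING COUNT(*) > 1

Corrected query:
SELECT title FROM books GROUP BY title HAVING COUNT(*) > 1

Result:
title              
-------------------
1984               
Animal Farm        
The Lathe of Heaven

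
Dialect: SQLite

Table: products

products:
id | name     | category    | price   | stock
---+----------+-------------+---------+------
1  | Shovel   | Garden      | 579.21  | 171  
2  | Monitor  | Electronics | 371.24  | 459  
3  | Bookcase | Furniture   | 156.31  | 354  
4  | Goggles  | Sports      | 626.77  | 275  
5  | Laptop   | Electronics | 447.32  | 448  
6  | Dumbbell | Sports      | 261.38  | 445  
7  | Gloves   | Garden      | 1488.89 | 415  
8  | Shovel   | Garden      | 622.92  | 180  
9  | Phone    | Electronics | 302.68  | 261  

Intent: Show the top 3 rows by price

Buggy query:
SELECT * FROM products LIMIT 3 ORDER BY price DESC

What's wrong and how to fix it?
Bug: ORDER BY cannot follow LIMIT; LIMIT is the final clause

Fix: Swap the clauses: ORDER BY first, then LIMIT

Corrected query:
SELECT * FROM products ORDER BY price DESC LIMIT 3

Result:
id | name    | category | price   | stock
---+---------+----------+---------+------
7  | Gloves  | Garden   | 1488.89 | 415  
4  | Goggles | Sports   | 626.77  | 275  
8  | Shovel  | Garden   | 622.92  | 180  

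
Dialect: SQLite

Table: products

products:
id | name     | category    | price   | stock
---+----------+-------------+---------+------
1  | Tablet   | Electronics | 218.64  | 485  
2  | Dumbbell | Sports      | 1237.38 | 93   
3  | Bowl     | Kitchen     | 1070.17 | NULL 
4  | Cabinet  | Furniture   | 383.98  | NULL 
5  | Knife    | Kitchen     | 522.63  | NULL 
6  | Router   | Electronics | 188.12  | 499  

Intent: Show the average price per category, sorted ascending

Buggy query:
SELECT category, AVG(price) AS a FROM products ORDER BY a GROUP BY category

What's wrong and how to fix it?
Bug: ORDER BY appears before GROUP BY; SQL clause order requires GROUP BY first

Fix: Move ORDER BY to the end, after GROUP BY

Corrected query:
SELECT category, AVG(price) AS a FROM products GROUP BY category ORDER BY a

Result:
category    | a      
------------+--------
Electronics | 203.38 
Furniture   | 383.98 
Kitchen     | 796.4  
Sports      | 1237.38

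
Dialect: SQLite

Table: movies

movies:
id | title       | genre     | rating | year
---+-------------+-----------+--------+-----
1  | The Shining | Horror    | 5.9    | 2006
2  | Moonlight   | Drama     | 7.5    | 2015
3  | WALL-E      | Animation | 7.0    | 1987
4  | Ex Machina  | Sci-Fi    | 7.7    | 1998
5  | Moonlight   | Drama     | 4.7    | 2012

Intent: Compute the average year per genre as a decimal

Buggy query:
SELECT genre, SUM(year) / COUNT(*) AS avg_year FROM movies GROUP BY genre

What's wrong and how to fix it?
Bug: Both operands are integers, so '/' performs integer division and truncates

Fix: Multiply by 1.0 (or CAST to REAL) to force floating-point division

Corrected query:
SELECT genre, SUM(year) * 1.0 / COUNT(*) AS avg_year FROM movies GROUP BY genre

Result:
genre     | avg_year
----------+---------
Animation | 1987    
Drama     | 2013.5  
Horror    | 2006    
Sci-Fi    | 1998    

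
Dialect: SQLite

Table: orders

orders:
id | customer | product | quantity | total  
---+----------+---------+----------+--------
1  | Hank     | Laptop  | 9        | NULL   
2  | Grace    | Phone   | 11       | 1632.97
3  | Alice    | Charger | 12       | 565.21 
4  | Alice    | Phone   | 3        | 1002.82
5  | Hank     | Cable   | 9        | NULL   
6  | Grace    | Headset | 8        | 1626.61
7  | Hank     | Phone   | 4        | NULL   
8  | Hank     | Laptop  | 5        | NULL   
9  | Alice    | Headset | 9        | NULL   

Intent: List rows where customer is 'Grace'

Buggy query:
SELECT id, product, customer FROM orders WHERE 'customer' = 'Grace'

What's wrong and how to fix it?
Bug: 'customer' in single quotes is a string literal, not the column; the comparison is literal-vs-literal and never true

Fix: Remove the quotes around the column name (or use double quotes for an identifier)

Corrected query:
SELECT id, product, customer FROM orders WHERE customer = 'Grace'

Result:
id | product | customer
---+---------+---------
2  | Phone   | Grace   
6  | Headset | Grace   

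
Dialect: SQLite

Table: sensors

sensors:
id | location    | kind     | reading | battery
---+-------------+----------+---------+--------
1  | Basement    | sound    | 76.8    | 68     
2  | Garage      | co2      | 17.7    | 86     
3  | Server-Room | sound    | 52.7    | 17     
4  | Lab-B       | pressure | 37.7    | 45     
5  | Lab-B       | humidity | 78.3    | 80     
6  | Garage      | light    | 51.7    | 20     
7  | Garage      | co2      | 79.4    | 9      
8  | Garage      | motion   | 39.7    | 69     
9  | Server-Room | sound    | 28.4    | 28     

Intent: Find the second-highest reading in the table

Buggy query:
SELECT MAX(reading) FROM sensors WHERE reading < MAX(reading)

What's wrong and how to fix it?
Bug: The inner MAX is an aggregate inside WHERE, which is not allowed

Fix: Put the inner MAX in a scalar subquery

Corrected query:
SELECT MAX(reading) FROM sensors WHERE reading < (SELECT MAX(reading) FROM sensors)

Result:
MAX(reading)
------------
78.3        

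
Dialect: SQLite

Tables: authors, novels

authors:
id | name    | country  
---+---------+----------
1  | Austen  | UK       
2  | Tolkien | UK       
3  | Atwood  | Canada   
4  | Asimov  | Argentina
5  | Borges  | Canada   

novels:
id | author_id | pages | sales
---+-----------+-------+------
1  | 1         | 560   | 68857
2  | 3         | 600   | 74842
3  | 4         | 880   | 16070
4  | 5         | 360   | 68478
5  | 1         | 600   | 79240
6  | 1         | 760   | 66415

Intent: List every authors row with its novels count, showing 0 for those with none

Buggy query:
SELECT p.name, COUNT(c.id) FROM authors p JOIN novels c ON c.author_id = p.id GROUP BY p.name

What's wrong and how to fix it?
Bug: An inner join excludes parents with zero children

Fix: Use LEFT JOIN so parents without children still appear (COUNT(c.id) gives 0)

Corrected query:
SELECT p.name, COUNT(c.id) FROM authors p LEFT JOIN novels c ON c.author_id = p.id GROUP BY p.name

Result:
name    | COUNT(c.id)
--------+------------
Asimov  | 1          
Atwood  | 1          
Austen  | 3          
Borges  | 1          
Tolkien | 0          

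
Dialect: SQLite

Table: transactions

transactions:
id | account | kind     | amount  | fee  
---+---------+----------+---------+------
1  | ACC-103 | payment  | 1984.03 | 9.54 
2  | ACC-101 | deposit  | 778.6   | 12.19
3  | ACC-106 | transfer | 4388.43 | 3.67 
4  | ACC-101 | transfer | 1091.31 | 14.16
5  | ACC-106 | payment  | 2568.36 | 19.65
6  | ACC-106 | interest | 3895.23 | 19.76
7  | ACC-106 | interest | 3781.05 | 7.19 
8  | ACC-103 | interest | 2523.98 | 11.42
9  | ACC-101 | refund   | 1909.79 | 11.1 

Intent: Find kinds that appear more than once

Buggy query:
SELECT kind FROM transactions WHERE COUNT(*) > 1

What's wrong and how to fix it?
Bug: COUNT(*) is an aggregate and cannot be used in WHERE

Fix: Group first, then use HAVING for the count condition

Corrected query:
SELECT kind FROM transactions GROUP BY kind HAVING COUNT(*) > 1

Result:
kind    
--------
interest
payment 
transfer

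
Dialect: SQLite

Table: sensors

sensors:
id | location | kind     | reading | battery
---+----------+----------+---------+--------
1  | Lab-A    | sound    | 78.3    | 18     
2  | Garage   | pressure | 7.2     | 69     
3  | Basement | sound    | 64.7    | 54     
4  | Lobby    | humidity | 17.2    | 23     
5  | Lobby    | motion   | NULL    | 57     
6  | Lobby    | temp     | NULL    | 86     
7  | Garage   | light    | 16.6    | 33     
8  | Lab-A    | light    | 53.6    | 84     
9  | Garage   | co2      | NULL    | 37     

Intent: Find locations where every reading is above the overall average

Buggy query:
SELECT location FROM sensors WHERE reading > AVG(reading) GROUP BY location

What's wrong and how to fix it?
Bug: AVG() is an aggregate; it can't sit directly in WHERE

Fix: Use a subquery for AVG and a HAVING MIN(...) filter so the condition holds for every row in the group

Corrected query:
SELECT location FROM sensors GROUP BY location HAVING MIN(reading) > (SELECT AVG(reading) FROM sensors)

Result:
location
--------
Basement
Lab-A   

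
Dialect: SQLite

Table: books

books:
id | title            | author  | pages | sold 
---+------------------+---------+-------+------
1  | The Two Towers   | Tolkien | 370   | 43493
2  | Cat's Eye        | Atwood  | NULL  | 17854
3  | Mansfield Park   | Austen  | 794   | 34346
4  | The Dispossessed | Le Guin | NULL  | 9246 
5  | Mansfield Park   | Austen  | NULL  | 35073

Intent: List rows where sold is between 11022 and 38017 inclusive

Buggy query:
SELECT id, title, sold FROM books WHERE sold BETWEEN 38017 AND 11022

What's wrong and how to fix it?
Bug: BETWEEN expects the lower bound first; with 38017 AND 11022 the range is empty

Fix: Write BETWEEN 11022 AND 38017

Corrected query:
SELECT id, title, sold FROM books WHERE sold BETWEEN 11022 AND 38017

Result:
id | title          | sold 
---+----------------+------
2  | Cat's Eye      | 17854
3  | Mansfield Park | 34346
5  | Mansfield Park | 35073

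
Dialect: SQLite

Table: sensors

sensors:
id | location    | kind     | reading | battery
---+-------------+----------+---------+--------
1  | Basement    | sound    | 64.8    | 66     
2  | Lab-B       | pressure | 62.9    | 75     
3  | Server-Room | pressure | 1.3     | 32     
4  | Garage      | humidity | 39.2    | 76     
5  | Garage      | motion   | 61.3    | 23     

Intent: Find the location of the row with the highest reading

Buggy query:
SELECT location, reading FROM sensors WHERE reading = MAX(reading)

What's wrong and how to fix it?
Bug: WHERE is evaluated per row; an aggregate over the whole table isn't defined there

Fix: Wrap MAX in a scalar subquery so WHERE compares against a single value

Corrected query:
SELECT location, reading FROM sensors WHERE reading = (SELECT MAX(reading) FROM sensors)

Result:
location | reading
---------+--------
Basement | 64.8   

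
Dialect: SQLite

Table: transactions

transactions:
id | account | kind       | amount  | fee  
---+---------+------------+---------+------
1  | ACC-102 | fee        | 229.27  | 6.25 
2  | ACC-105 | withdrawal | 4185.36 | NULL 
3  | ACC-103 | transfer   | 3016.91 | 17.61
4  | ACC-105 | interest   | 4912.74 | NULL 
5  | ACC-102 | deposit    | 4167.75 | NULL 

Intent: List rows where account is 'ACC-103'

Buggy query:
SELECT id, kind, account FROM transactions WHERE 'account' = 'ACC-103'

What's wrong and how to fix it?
Bug: 'account' in single quotes is a string literal, not the column; the comparison is literal-vs-literal and never true

Fix: Reference the column as account without single quotes

Corrected query:
SELECT id, kind, account FROM transactions WHERE account = 'ACC-103'

Result:
id | kind     | account
---+----------+--------
3  | transfer | ACC-103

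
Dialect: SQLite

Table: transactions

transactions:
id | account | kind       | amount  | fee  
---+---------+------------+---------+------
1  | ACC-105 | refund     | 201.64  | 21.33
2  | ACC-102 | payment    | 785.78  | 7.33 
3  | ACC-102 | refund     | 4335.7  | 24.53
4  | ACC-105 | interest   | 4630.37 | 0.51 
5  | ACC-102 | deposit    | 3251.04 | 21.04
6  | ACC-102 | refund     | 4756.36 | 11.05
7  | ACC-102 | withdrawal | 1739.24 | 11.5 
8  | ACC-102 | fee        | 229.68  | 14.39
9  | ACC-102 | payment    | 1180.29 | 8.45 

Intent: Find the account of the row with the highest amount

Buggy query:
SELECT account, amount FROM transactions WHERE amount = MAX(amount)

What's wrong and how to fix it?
Bug: WHERE is evaluated per row; an aggregate over the whole table isn't defined there

Fix: Use a subquery: WHERE amount = (SELECT MAX(amount) FROM transactions)

Corrected query:
SELECT account, amount FROM transactions WHERE amount = (SELECT MAX(amount) FROM transactions)

Result:
account | amount 
--------+--------
ACC-102 | 4756.36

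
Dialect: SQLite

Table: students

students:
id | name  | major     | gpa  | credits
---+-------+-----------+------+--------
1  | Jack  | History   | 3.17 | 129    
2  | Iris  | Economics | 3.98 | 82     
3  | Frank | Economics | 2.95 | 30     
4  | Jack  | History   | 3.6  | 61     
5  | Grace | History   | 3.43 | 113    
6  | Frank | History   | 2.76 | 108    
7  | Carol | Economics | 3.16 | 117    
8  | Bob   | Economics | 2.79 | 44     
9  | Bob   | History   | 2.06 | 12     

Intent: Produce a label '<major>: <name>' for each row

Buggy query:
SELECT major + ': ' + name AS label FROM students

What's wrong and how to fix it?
Bug: '+' is numeric addition; on text columns SQLite converts them to 0 instead of concatenating

Fix: Use the || operator for string concatenation

Corrected query:
SELECT major || ': ' || name AS label FROM students

Result:
label           
----------------
History: Jack   
Economics: Iris 
Economics: Frank
History: Jack   
History: Grace  
History: Frank  
Economics: Carol
Economics: Bob  
History: Bob    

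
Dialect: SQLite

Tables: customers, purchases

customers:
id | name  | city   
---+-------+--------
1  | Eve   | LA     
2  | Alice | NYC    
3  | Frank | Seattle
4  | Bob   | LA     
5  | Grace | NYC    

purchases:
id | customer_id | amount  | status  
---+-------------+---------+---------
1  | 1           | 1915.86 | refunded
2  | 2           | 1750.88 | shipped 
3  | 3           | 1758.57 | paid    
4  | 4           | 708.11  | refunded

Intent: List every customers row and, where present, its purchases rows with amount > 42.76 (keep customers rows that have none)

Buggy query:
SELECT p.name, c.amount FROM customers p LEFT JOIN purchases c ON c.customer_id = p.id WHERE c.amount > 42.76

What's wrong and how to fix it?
Bug: A WHERE condition on the right-hand table after LEFT JOIN drops unmatched parents

Fix: Put 'c.amount > 42.76' in the JOIN's ON clause instead of WHERE

Corrected query:
SELECT p.name, c.amount FROM customers p LEFT JOIN purchases c ON c.customer_id = p.id AND c.amount > 42.76

Result:
name  | amount 
------+--------
Eve   | 1915.86
Alice | 1750.88
Frank | 1758.57
Bob   | 708.11 
Grace | NULL   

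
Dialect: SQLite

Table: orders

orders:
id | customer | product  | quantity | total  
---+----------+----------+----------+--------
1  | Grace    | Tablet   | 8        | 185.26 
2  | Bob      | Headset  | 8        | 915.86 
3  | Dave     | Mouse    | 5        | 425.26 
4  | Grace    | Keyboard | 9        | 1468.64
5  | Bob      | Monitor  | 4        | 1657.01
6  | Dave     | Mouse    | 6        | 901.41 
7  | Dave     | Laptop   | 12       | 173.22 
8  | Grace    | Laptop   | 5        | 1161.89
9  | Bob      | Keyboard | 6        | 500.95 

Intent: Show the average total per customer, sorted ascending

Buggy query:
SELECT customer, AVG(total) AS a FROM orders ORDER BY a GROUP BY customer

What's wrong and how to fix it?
Bug: GROUP BY must precede ORDER BY

Fix: Move ORDER BY to the end, after GROUP BY

Corrected query:
SELECT customer, AVG(total) AS a FROM orders GROUP BY customer ORDER BY a

Result:
customer | a          
---------+------------
Dave     | 499.963333 
Grace    | 938.596667 
Bob      | 1024.606667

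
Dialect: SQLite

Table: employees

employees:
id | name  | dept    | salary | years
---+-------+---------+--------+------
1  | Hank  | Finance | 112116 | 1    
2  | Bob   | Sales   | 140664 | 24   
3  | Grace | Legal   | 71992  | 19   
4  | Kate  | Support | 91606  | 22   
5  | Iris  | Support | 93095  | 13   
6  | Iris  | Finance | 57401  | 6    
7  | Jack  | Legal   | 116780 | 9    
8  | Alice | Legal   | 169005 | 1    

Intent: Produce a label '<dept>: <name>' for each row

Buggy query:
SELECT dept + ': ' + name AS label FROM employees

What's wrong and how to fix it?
Bug: '+' is numeric addition; on text columns SQLite converts them to 0 instead of concatenating

Fix: Replace + with || to concatenate text

Corrected query:
SELECT dept || ': ' || name AS label FROM employees

Result:
label        
-------------
Finance: Hank
Sales: Bob   
Legal: Grace 
Support: Kate
Support: Iris
Finance: Iris
Legal: Jack  
Legal: Alice 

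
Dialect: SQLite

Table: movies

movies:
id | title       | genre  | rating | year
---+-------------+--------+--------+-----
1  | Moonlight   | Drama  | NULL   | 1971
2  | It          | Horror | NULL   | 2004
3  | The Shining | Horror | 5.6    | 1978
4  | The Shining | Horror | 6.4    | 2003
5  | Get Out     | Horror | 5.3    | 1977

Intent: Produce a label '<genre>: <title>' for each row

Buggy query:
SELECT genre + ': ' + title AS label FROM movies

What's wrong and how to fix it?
Bug: '+' is numeric addition; on text columns SQLite converts them to 0 instead of concatenating

Fix: Replace + with || to concatenate text

Corrected query:
SELECT genre || ': ' || title AS label FROM movies

Result:
label              
-------------------
Drama: Moonlight   
Horror: It         
Horror: The Shining
Horror: The Shining
Horror: Get Out    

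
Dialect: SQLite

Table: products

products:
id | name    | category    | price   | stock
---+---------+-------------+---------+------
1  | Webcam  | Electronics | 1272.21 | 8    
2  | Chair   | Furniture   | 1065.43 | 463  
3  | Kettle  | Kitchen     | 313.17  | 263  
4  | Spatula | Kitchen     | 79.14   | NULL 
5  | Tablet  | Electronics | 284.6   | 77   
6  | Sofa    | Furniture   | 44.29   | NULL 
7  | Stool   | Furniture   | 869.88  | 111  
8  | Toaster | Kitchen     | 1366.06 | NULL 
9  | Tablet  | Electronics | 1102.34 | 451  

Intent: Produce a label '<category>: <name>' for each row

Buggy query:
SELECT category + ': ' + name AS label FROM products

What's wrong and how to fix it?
Bug: '+' is numeric addition; on text columns SQLite converts them to 0 instead of concatenating

Fix: Use the || operator for string concatenation

Corrected query:
SELECT category || ': ' || name AS label FROM products

Result:
label              
-------------------
Electronics: Webcam
Furniture: Chair   
Kitchen: Kettle    
Kitchen: Spatula   
Electronics: Tablet
Furniture: Sofa    
Furniture: Stool   
Kitchen: Toaster   
Electronics: Tablet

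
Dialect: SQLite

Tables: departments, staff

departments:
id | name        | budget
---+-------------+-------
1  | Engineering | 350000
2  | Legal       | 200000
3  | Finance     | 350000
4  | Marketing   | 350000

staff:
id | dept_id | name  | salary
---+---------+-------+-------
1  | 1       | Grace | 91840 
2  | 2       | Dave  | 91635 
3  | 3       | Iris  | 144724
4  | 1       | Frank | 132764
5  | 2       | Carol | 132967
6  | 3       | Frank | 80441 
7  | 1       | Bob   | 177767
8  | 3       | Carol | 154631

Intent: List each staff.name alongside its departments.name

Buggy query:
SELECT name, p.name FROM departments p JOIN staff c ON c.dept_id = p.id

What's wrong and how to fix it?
Bug: Both tables have a 'name' column; the unqualified reference is ambiguous

Fix: Prefix ambiguous columns with the table alias

Corrected query:
SELECT c.name, p.name FROM departments p JOIN staff c ON c.dept_id = p.id

Result:
name  | name       
------+------------
Grace | Engineering
Dave  | Legal      
Iris  | Finance    
Frank | Engineering
Carol | Legal      
Frank | Finance    
Bob   | Engineering
Carol | Finance    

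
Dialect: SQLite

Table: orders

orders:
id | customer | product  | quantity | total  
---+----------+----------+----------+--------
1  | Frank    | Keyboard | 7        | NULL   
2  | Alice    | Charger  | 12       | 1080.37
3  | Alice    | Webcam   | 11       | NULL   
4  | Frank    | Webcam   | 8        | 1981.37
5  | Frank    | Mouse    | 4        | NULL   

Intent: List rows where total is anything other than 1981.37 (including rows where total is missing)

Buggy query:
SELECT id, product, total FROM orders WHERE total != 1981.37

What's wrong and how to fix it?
Bug: 'total != 1981.37' is unknown when total is NULL, so NULL rows are silently excluded

Fix: Handle NULL separately with IS NULL alongside the inequality

Corrected query:
SELECT id, product, total FROM orders WHERE total != 1981.37 OR total IS NULL

Result:
id | product  | total  
---+----------+--------
1  | Keyboard | NULL   
2  | Charger  | 1080.37
3  | Webcam   | NULL   
5  | Mouse    | NULL   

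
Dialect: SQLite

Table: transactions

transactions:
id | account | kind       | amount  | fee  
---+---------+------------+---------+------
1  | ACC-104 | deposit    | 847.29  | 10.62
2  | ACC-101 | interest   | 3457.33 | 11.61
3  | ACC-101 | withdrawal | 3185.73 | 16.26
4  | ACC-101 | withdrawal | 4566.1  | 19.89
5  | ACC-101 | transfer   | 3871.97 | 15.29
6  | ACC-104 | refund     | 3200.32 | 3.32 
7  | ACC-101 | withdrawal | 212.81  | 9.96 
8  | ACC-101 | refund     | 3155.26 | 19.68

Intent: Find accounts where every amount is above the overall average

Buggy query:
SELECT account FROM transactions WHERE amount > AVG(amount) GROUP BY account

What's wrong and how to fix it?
Bug: AVG() is an aggregate; it can't sit directly in WHERE

Fix: Use a subquery for AVG and a HAVING MIN(...) filter so the condition holds for every row in the group

Corrected query:
SELECT account FROM transactions GROUP BY account HAVING MIN(amount) > (SELECT AVG(amount) FROM transactions)

Result:
(no rows)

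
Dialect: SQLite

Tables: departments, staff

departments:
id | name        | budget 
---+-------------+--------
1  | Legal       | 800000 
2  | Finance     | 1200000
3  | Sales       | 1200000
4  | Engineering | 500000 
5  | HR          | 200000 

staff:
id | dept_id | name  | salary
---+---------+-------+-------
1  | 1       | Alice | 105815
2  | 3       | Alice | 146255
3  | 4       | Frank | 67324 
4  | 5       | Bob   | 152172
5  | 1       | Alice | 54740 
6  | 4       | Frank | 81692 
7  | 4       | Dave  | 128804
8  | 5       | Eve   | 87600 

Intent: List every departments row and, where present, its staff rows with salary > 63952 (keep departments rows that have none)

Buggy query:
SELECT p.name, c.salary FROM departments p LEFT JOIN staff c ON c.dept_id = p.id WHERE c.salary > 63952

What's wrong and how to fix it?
Bug: A WHERE condition on the right-hand table after LEFT JOIN drops unmatched parents

Fix: Move the right-table condition into the ON clause so unmatched parents are kept

Corrected query:
SELECT p.name, c.salary FROM departments p LEFT JOIN staff c ON c.dept_id = p.id AND c.salary > 63952

Result:
name        | salary
------------+-------
Legal       | 105815
Finance     | NULL  
Sales       | 146255
Engineering | 67324 
Engineering | 81692 
Engineering | 128804
HR          | 87600 
HR          | 152172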